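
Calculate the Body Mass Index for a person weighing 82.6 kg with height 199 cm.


BMI = weight / height^2
height = 199 cm = 1.99 m
BMI = 82.6 / 1.99^2
BMI = 20.86 kg/m^2


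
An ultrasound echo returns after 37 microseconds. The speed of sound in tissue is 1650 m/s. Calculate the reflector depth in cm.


depth = c * t / 2
t = 37 us = 3.7000e-05 s
depth = 1650 * 3.7000e-05 / 2
depth = 0.030525 m = 3.0525 cm


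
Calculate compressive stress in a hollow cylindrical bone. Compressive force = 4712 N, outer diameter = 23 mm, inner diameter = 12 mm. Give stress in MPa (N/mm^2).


A = pi*(r_o^2 - r_i^2)
r_o = 11.5 mm, r_i = 6 mm
A = 302.378 mm^2
sigma = F/A = 4712 / 302.378
sigma = 15.58 MPa


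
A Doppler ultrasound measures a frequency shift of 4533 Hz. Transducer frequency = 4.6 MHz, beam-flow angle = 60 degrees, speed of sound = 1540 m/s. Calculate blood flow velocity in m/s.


v = fd * c / (2 * f0 * cos(theta))
v = 4533 * 1540 / (2 * 4.6000e+06 * cos(60))
v = 1.518 m/s


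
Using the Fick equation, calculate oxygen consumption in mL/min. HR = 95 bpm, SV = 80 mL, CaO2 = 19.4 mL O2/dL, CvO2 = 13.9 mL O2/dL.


CO = HR*SV = 95*80/1000 = 7.6 L/min
a-v O2 diff = 19.4 - 13.9 = 5.5 mL/dL
VO2 = CO * (CaO2-CvO2) * 10 dL/L
VO2 = 7.6 * 5.5 * 10
VO2 = 418 mL/min


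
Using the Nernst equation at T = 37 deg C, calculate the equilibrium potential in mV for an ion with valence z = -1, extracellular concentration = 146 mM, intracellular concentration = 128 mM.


E = (RT/(zF)) * ln(C_out/C_in)
T = 37 + 273.15 = 310.15 K
E = (8.314 * 310.15 / (-1 * 96485)) * ln(146/128)
E = -3.516 mV


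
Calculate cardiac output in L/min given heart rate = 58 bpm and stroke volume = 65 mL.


CO = HR * SV
CO = 58 * 65 / 1000
CO = 3.77 L/min


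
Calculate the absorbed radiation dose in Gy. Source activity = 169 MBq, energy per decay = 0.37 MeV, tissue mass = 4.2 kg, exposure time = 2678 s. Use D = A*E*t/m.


A = 169 MBq = 1.6900e+08 Bq
E = 0.37 MeV = 5.9274e-14 J
D = A*E*t/m = 1.6900e+08*5.9274e-14*2678/4.2
D = 0.006387 Gy


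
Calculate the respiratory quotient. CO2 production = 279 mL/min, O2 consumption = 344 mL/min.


RQ = VCO2 / VO2
RQ = 279 / 344
RQ = 0.811


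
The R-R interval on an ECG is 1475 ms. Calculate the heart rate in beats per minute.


HR = 60 / RR_interval(s)
RR = 1475 ms = 1.475 s
HR = 60 / 1.475 = 40.68 bpm


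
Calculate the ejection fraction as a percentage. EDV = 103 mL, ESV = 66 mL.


SV = EDV - ESV = 103 - 66 = 37 mL
EF = SV/EDV * 100 = 37/103 * 100
EF = 35.92%


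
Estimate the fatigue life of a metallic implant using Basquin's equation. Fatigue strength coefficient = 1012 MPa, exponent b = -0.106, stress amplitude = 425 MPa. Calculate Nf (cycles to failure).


sigma_a = sigma_f' * (2Nf)^b
2Nf = (sigma_a/sigma_f')^(1/b)
2Nf = (425/1012)^(1/-0.106)
2Nf = 3586.2253
Nf = 1793


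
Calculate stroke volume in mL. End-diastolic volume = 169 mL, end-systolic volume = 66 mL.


SV = EDV - ESV
SV = 169 - 66
SV = 103 mL


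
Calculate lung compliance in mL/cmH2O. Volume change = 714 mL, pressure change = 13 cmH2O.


C = dV / dP
C = 714 / 13
C = 54.92 mL/cmH2O


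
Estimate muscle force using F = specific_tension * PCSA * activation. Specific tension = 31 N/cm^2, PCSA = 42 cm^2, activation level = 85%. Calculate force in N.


F = sigma * PCSA * activation
F = 31 * 42 * 0.85
F = 1107 N


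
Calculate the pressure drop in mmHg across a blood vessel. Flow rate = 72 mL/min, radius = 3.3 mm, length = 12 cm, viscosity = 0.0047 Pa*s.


dP = 8*mu*L*Q / (pi*r^4)
Q = 72 mL/min = 1.2e-06 m^3/s
dP = 14.5326 Pa = 14.5326 / 133.322 mmHg = 0.109 mmHg


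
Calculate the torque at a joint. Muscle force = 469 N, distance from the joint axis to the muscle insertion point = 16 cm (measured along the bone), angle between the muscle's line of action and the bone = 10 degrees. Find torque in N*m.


Torque = F * d * sin(theta)   (moment arm = d*sin(theta))
d = 16 cm = 0.16 m
Torque = 469 * 0.16 * sin(10)
Torque = 13.03 N*m


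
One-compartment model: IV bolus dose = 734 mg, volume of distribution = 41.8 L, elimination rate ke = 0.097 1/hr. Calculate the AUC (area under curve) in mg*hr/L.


C0 = Dose/Vd = 734/41.8 = 17.5598 mg/L
AUC = C0/ke = 17.5598/0.097
AUC = 181 mg*hr/L


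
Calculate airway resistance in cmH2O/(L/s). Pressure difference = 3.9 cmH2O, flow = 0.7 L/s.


R = dP / flow
R = 3.9 / 0.7
R = 5.571 cmH2O/(L/s)


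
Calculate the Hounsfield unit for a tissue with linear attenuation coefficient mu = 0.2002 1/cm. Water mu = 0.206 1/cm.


HU = ((mu_tissue - mu_water) / mu_water) * 1000
HU = ((0.2002 - 0.206) / 0.206) * 1000
HU = -28.16


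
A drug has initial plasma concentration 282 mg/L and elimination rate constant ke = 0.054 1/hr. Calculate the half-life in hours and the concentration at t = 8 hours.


t_half = ln(2) / ke = 0.693147 / 0.054 = 12.84 hr
C(t) = C0 * exp(-ke*t) = 282 * exp(-0.054*8)
C(8) = 183.1 mg/L


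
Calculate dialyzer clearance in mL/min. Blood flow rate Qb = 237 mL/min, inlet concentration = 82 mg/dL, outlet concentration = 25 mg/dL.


K = Qb * (Cb_in - Cb_out) / Cb_in
K = 237 * (82 - 25) / 82
K = 164.7 mL/min


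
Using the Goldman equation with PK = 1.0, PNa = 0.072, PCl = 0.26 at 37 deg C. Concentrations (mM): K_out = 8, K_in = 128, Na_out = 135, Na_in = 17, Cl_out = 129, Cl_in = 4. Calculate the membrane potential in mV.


Vm = (RT/F)*ln((PK*Ko + PNa*Nao + PCl*Cli)/(PK*Ki + PNa*Nai + PCl*Clo))
Numer = 18.76, Denom = 162.764
Vm = -57.74 mV


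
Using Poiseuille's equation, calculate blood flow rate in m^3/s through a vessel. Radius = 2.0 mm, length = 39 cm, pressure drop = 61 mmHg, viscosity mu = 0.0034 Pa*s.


Q = pi*r^4*dP / (8*mu*L)
r = 0.002 m, L = 0.39 m
dP = 61 mmHg = 8132.642 Pa
Q = 3.8536e-05 m^3/s


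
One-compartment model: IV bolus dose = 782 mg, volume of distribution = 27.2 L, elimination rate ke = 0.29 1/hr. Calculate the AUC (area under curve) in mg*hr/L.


C0 = Dose/Vd = 782/27.2 = 28.75 mg/L
AUC = C0/ke = 28.75/0.29
AUC = 99.14 mg*hr/L


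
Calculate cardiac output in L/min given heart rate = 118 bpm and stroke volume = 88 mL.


CO = HR * SV
CO = 118 * 88 / 1000
CO = 10.38 L/min


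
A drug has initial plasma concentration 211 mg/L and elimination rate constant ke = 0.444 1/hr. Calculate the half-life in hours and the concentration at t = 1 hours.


t_half = ln(2) / ke = 0.693147 / 0.444 = 1.561 hr
C(t) = C0 * exp(-ke*t) = 211 * exp(-0.444*1)
C(1) = 135.3 mg/L


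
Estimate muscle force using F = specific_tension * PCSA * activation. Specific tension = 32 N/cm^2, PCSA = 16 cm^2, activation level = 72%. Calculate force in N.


F = sigma * PCSA * activation
F = 32 * 16 * 0.72
F = 368.6 N


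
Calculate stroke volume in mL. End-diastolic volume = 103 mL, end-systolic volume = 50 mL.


SV = EDV - ESV
SV = 103 - 50
SV = 53 mL


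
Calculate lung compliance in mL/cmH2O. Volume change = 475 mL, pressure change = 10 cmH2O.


C = dV / dP
C = 475 / 10
C = 47.5 mL/cmH2O


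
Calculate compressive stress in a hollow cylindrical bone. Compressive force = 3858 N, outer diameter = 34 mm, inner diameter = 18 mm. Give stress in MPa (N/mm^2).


A = pi*(r_o^2 - r_i^2)
r_o = 17 mm, r_i = 9 mm
A = 653.451 mm^2
sigma = F/A = 3858 / 653.451
sigma = 5.904 MPa


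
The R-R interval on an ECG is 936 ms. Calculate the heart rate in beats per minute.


HR = 60 / RR_interval(s)
RR = 936 ms = 0.936 s
HR = 60 / 0.936 = 64.1 bpm


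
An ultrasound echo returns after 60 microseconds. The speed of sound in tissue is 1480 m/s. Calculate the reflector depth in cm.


depth = c * t / 2
t = 60 us = 6.0000e-05 s
depth = 1480 * 6.0000e-05 / 2
depth = 0.0444 m = 4.44 cm


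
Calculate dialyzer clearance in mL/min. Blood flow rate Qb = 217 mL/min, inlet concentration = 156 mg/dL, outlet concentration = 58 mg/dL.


K = Qb * (Cb_in - Cb_out) / Cb_in
K = 217 * (156 - 58) / 156
K = 136.3 mL/min


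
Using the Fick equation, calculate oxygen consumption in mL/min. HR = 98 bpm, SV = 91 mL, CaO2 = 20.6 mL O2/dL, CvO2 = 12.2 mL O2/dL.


CO = HR*SV = 98*91/1000 = 8.918 L/min
a-v O2 diff = 20.6 - 12.2 = 8.4 mL/dL
VO2 = CO * (CaO2-CvO2) * 10 dL/L
VO2 = 8.918 * 8.4 * 10
VO2 = 749.1 mL/min


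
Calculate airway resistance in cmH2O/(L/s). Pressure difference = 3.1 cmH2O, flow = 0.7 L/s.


R = dP / flow
R = 3.1 / 0.7
R = 4.429 cmH2O/(L/s)


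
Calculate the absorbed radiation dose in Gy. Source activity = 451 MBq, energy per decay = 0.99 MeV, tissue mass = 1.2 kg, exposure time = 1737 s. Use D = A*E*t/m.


A = 451 MBq = 4.5100e+08 Bq
E = 0.99 MeV = 1.58598e-13 J
D = A*E*t/m = 4.5100e+08*1.58598e-13*1737/1.2
D = 0.1035 Gy


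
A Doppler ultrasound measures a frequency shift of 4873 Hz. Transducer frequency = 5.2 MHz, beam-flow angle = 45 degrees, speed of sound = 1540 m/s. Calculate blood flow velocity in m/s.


v = fd * c / (2 * f0 * cos(theta))
v = 4873 * 1540 / (2 * 5.2000e+06 * cos(45))
v = 1.02 m/s


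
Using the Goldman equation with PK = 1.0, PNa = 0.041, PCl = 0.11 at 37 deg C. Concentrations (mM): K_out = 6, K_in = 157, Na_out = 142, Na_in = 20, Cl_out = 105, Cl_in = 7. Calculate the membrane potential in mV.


Vm = (RT/F)*ln((PK*Ko + PNa*Nao + PCl*Cli)/(PK*Ki + PNa*Nai + PCl*Clo))
Numer = 12.592, Denom = 169.37
Vm = -69.46 mV


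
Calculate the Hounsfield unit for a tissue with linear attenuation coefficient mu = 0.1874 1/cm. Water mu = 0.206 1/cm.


HU = ((mu_tissue - mu_water) / mu_water) * 1000
HU = ((0.1874 - 0.206) / 0.206) * 1000
HU = -90.29


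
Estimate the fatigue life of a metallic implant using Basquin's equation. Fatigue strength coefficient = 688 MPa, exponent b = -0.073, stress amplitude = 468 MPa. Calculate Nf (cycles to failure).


sigma_a = sigma_f' * (2Nf)^b
2Nf = (sigma_a/sigma_f')^(1/b)
2Nf = (468/688)^(1/-0.073)
2Nf = 196.0488
Nf = 98.02


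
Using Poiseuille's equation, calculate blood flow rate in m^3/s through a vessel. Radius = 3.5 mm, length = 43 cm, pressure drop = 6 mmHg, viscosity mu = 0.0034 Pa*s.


Q = pi*r^4*dP / (8*mu*L)
r = 0.0035 m, L = 0.43 m
dP = 6 mmHg = 799.932 Pa
Q = 3.2243e-05 m^3/s


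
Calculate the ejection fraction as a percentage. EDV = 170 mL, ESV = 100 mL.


SV = EDV - ESV = 170 - 100 = 70 mL
EF = SV/EDV * 100 = 70/170 * 100
EF = 41.18%


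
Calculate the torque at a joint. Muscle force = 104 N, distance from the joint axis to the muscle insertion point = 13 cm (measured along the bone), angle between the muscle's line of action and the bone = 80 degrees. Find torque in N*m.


Torque = F * d * sin(theta)   (moment arm = d*sin(theta))
d = 13 cm = 0.13 m
Torque = 104 * 0.13 * sin(80)
Torque = 13.31 N*m


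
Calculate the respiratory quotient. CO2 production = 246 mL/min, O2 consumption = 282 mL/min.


RQ = VCO2 / VO2
RQ = 246 / 282
RQ = 0.8723


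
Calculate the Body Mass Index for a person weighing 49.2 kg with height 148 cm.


BMI = weight / height^2
height = 148 cm = 1.48 m
BMI = 49.2 / 1.48^2
BMI = 22.46 kg/m^2


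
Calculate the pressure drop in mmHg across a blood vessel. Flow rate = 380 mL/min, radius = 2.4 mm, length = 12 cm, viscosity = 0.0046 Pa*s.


dP = 8*mu*L*Q / (pi*r^4)
Q = 380 mL/min = 6.33333e-06 m^3/s
dP = 268.328 Pa = 268.328 / 133.322 mmHg = 2.013 mmHg


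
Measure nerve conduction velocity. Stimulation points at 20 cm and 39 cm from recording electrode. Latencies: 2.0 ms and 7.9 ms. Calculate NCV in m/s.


Distance = (39 - 20) / 100 = 0.19 m
dt = (7.9 - 2.0) / 1000 = 0.0059 s
NCV = dist / dt = 32.2 m/s


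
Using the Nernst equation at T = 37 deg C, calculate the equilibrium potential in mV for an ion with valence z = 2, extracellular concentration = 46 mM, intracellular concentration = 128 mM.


E = (RT/(zF)) * ln(C_out/C_in)
T = 37 + 273.15 = 310.15 K
E = (8.314 * 310.15 / (2 * 96485)) * ln(46/128)
E = -13.68 mV


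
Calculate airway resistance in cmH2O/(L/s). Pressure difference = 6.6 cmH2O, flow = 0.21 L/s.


R = dP / flow
R = 6.6 / 0.21
R = 31.43 cmH2O/(L/s)


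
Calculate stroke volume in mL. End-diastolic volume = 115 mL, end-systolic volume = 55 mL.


SV = EDV - ESV
SV = 115 - 55
SV = 60 mL


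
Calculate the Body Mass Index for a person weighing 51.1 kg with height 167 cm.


BMI = weight / height^2
height = 167 cm = 1.67 m
BMI = 51.1 / 1.67^2
BMI = 18.32 kg/m^2


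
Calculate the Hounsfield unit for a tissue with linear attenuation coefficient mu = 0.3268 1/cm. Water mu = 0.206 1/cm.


HU = ((mu_tissue - mu_water) / mu_water) * 1000
HU = ((0.3268 - 0.206) / 0.206) * 1000
HU = 586.4


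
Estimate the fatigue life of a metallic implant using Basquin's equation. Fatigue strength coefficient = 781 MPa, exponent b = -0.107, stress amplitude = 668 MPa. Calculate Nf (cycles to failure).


sigma_a = sigma_f' * (2Nf)^b
2Nf = (sigma_a/sigma_f')^(1/b)
2Nf = (668/781)^(1/-0.107)
2Nf = 4.3086557
Nf = 2.154


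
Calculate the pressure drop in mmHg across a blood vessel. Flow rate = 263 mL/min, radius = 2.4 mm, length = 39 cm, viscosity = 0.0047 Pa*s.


dP = 8*mu*L*Q / (pi*r^4)
Q = 263 mL/min = 4.38333e-06 m^3/s
dP = 616.683 Pa = 616.683 / 133.322 mmHg = 4.626 mmHg


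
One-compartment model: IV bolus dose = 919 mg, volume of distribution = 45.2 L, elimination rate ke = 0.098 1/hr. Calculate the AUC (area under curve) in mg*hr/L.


C0 = Dose/Vd = 919/45.2 = 20.3319 mg/L
AUC = C0/ke = 20.3319/0.098
AUC = 207.5 mg*hr/L


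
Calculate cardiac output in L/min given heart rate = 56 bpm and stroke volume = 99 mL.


CO = HR * SV
CO = 56 * 99 / 1000
CO = 5.544 L/min


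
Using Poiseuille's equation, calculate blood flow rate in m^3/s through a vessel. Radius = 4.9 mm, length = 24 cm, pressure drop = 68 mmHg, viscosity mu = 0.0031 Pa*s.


Q = pi*r^4*dP / (8*mu*L)
r = 0.0049 m, L = 0.24 m
dP = 68 mmHg = 9065.896 Pa
Q = 0.002759 m^3/s


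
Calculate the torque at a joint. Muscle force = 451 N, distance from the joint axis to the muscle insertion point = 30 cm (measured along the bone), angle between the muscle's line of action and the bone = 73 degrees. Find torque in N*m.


Torque = F * d * sin(theta)   (moment arm = d*sin(theta))
d = 30 cm = 0.3 m
Torque = 451 * 0.3 * sin(73)
Torque = 129.4 N*m


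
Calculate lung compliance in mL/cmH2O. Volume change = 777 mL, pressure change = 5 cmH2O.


C = dV / dP
C = 777 / 5
C = 155.4 mL/cmH2O


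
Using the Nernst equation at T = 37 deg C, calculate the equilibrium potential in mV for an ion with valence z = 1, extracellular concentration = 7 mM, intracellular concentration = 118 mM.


E = (RT/(zF)) * ln(C_out/C_in)
T = 37 + 273.15 = 310.15 K
E = (8.314 * 310.15 / (1 * 96485)) * ln(7/118)
E = -75.49 mV


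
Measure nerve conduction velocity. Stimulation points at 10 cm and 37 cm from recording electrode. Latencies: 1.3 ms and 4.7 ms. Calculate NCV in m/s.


Distance = (37 - 10) / 100 = 0.27 m
dt = (4.7 - 1.3) / 1000 = 0.0034 s
NCV = dist / dt = 79.41 m/s


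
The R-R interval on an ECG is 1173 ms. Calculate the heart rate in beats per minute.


HR = 60 / RR_interval(s)
RR = 1173 ms = 1.173 s
HR = 60 / 1.173 = 51.15 bpm


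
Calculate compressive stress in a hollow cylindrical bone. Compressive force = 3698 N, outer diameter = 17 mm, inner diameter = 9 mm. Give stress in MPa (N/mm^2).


A = pi*(r_o^2 - r_i^2)
r_o = 8.5 mm, r_i = 4.5 mm
A = 163.363 mm^2
sigma = F/A = 3698 / 163.363
sigma = 22.64 MPa


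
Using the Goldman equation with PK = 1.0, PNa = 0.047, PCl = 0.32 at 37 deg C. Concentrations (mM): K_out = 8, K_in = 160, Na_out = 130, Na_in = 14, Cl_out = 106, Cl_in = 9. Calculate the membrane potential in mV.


Vm = (RT/F)*ln((PK*Ko + PNa*Nao + PCl*Cli)/(PK*Ki + PNa*Nai + PCl*Clo))
Numer = 16.99, Denom = 194.578
Vm = -65.16 mV


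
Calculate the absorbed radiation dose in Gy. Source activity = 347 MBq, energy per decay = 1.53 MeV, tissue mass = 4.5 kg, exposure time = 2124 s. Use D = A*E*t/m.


A = 347 MBq = 3.4700e+08 Bq
E = 1.53 MeV = 2.45106e-13 J
D = A*E*t/m = 3.4700e+08*2.45106e-13*2124/4.5
D = 0.04014 Gy


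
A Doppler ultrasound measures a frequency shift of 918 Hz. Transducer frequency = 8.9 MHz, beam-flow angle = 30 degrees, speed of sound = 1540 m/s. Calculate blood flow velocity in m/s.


v = fd * c / (2 * f0 * cos(theta))
v = 918 * 1540 / (2 * 8.9000e+06 * cos(30))
v = 0.09171 m/s


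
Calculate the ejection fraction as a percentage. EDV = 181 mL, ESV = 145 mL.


SV = EDV - ESV = 181 - 145 = 36 mL
EF = SV/EDV * 100 = 36/181 * 100
EF = 19.89%


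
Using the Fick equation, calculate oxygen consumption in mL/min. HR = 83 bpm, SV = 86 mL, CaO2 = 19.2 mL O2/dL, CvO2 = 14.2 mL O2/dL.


CO = HR*SV = 83*86/1000 = 7.138 L/min
a-v O2 diff = 19.2 - 14.2 = 5 mL/dL
VO2 = CO * (CaO2-CvO2) * 10 dL/L
VO2 = 7.138 * 5 * 10
VO2 = 356.9 mL/min


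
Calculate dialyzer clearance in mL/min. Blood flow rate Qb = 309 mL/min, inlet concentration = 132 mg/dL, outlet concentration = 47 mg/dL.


K = Qb * (Cb_in - Cb_out) / Cb_in
K = 309 * (132 - 47) / 132
K = 199 mL/min


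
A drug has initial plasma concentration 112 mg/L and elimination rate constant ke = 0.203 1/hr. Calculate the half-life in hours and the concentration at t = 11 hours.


t_half = ln(2) / ke = 0.693147 / 0.203 = 3.415 hr
C(t) = C0 * exp(-ke*t) = 112 * exp(-0.203*11)
C(11) = 12.01 mg/L


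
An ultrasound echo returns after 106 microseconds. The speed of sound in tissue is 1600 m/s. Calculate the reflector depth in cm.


depth = c * t / 2
t = 106 us = 1.0600e-04 s
depth = 1600 * 1.0600e-04 / 2
depth = 0.0848 m = 8.48 cm


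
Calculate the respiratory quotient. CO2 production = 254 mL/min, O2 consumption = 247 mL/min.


RQ = VCO2 / VO2
RQ = 254 / 247
RQ = 1.028


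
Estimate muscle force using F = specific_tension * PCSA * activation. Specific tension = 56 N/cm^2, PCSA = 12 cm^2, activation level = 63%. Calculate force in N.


F = sigma * PCSA * activation
F = 56 * 12 * 0.63
F = 423.4 N


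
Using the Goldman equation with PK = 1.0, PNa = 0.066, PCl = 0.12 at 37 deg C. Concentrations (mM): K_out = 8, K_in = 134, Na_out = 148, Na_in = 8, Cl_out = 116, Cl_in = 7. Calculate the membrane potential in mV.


Vm = (RT/F)*ln((PK*Ko + PNa*Nao + PCl*Cli)/(PK*Ki + PNa*Nai + PCl*Clo))
Numer = 18.608, Denom = 148.448
Vm = -55.5 mV


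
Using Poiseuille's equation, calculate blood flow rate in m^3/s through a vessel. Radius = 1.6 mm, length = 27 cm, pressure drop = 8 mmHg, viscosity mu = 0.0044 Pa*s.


Q = pi*r^4*dP / (8*mu*L)
r = 0.0016 m, L = 0.27 m
dP = 8 mmHg = 1066.576 Pa
Q = 2.3105e-06 m^3/s


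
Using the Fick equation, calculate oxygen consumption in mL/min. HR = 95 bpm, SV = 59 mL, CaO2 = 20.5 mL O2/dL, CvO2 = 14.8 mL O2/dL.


CO = HR*SV = 95*59/1000 = 5.605 L/min
a-v O2 diff = 20.5 - 14.8 = 5.7 mL/dL
VO2 = CO * (CaO2-CvO2) * 10 dL/L
VO2 = 5.605 * 5.7 * 10
VO2 = 319.5 mL/min


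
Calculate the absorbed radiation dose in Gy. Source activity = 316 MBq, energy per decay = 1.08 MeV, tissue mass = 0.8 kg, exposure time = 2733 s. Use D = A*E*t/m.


A = 316 MBq = 3.1600e+08 Bq
E = 1.08 MeV = 1.73016e-13 J
D = A*E*t/m = 3.1600e+08*1.73016e-13*2733/0.8
D = 0.1868 Gy


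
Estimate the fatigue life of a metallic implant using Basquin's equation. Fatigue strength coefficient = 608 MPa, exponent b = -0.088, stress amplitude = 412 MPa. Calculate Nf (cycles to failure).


sigma_a = sigma_f' * (2Nf)^b
2Nf = (sigma_a/sigma_f')^(1/b)
2Nf = (412/608)^(1/-0.088)
2Nf = 83.277342
Nf = 41.64


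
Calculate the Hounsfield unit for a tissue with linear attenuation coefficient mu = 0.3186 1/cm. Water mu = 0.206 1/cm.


HU = ((mu_tissue - mu_water) / mu_water) * 1000
HU = ((0.3186 - 0.206) / 0.206) * 1000
HU = 546.6


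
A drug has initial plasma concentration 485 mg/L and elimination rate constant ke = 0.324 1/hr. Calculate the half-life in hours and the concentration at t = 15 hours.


t_half = ln(2) / ke = 0.693147 / 0.324 = 2.139 hr
C(t) = C0 * exp(-ke*t) = 485 * exp(-0.324*15)
C(15) = 3.759 mg/L


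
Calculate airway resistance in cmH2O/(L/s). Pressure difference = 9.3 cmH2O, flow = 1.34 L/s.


R = dP / flow
R = 9.3 / 1.34
R = 6.94 cmH2O/(L/s)


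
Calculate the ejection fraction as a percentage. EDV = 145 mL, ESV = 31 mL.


SV = EDV - ESV = 145 - 31 = 114 mL
EF = SV/EDV * 100 = 114/145 * 100
EF = 78.62%


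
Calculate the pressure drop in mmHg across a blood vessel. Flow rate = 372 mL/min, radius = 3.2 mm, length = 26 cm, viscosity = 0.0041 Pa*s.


dP = 8*mu*L*Q / (pi*r^4)
Q = 372 mL/min = 6.2e-06 m^3/s
dP = 160.505 Pa = 160.505 / 133.322 mmHg = 1.204 mmHg


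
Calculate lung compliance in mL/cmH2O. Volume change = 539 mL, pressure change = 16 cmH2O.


C = dV / dP
C = 539 / 16
C = 33.69 mL/cmH2O


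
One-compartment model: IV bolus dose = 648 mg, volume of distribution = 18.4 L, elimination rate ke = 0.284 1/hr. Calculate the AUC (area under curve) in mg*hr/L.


C0 = Dose/Vd = 648/18.4 = 35.2174 mg/L
AUC = C0/ke = 35.2174/0.284
AUC = 124 mg*hr/L


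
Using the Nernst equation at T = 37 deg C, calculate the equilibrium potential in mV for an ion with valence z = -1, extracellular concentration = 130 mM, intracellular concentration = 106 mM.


E = (RT/(zF)) * ln(C_out/C_in)
T = 37 + 273.15 = 310.15 K
E = (8.314 * 310.15 / (-1 * 96485)) * ln(130/106)
E = -5.455 mV


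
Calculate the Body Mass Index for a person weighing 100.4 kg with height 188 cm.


BMI = weight / height^2
height = 188 cm = 1.88 m
BMI = 100.4 / 1.88^2
BMI = 28.41 kg/m^2


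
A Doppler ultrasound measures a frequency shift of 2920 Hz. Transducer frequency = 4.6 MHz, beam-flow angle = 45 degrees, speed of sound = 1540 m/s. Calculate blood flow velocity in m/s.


v = fd * c / (2 * f0 * cos(theta))
v = 2920 * 1540 / (2 * 4.6000e+06 * cos(45))
v = 0.6912 m/s


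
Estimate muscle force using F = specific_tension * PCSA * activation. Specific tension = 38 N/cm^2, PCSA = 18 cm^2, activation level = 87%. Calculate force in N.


F = sigma * PCSA * activation
F = 38 * 18 * 0.87
F = 595.1 N


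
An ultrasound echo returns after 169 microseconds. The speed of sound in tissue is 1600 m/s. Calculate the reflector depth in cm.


depth = c * t / 2
t = 169 us = 1.6900e-04 s
depth = 1600 * 1.6900e-04 / 2
depth = 0.1352 m = 13.52 cm


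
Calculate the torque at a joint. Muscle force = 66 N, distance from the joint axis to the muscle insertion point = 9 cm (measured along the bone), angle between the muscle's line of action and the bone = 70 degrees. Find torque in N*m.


Torque = F * d * sin(theta)   (moment arm = d*sin(theta))
d = 9 cm = 0.09 m
Torque = 66 * 0.09 * sin(70)
Torque = 5.582 N*m


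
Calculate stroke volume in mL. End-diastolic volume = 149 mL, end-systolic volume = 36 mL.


SV = EDV - ESV
SV = 149 - 36
SV = 113 mL


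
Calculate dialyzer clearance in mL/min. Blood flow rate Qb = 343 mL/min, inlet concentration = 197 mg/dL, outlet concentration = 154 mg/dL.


K = Qb * (Cb_in - Cb_out) / Cb_in
K = 343 * (197 - 154) / 197
K = 74.87 mL/min


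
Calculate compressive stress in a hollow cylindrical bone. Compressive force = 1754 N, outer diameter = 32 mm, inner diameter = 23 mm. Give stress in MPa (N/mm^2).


A = pi*(r_o^2 - r_i^2)
r_o = 16 mm, r_i = 11.5 mm
A = 388.772 mm^2
sigma = F/A = 1754 / 388.772
sigma = 4.512 MPa


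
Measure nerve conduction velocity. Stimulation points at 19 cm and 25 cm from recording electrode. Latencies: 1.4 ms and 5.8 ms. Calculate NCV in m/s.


Distance = (25 - 19) / 100 = 0.06 m
dt = (5.8 - 1.4) / 1000 = 0.0044 s
NCV = dist / dt = 13.64 m/s


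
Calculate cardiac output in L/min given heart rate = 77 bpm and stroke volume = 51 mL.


CO = HR * SV
CO = 77 * 51 / 1000
CO = 3.927 L/min


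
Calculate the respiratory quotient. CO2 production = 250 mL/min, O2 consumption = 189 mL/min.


RQ = VCO2 / VO2
RQ = 250 / 189
RQ = 1.323


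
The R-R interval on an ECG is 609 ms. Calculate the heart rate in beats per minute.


HR = 60 / RR_interval(s)
RR = 609 ms = 0.609 s
HR = 60 / 0.609 = 98.52 bpm


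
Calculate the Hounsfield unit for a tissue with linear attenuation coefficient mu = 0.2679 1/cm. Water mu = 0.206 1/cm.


HU = ((mu_tissue - mu_water) / mu_water) * 1000
HU = ((0.2679 - 0.206) / 0.206) * 1000
HU = 300.5


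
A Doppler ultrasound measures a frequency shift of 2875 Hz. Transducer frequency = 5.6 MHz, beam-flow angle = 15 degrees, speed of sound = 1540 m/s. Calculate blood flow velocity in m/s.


v = fd * c / (2 * f0 * cos(theta))
v = 2875 * 1540 / (2 * 5.6000e+06 * cos(15))
v = 0.4093 m/s


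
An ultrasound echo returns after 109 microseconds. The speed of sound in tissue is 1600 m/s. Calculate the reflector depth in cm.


depth = c * t / 2
t = 109 us = 1.0900e-04 s
depth = 1600 * 1.0900e-04 / 2
depth = 0.0872 m = 8.72 cm


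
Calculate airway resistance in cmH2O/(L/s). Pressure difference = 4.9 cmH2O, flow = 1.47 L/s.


R = dP / flow
R = 4.9 / 1.47
R = 3.333 cmH2O/(L/s)


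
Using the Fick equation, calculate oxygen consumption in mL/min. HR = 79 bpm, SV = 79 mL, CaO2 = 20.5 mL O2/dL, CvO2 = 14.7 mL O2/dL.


CO = HR*SV = 79*79/1000 = 6.241 L/min
a-v O2 diff = 20.5 - 14.7 = 5.8 mL/dL
VO2 = CO * (CaO2-CvO2) * 10 dL/L
VO2 = 6.241 * 5.8 * 10
VO2 = 362 mL/min


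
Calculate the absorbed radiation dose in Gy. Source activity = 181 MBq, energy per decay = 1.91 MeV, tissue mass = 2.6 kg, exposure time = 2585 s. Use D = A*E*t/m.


A = 181 MBq = 1.8100e+08 Bq
E = 1.91 MeV = 3.05982e-13 J
D = A*E*t/m = 1.8100e+08*3.05982e-13*2585/2.6
D = 0.05506 Gy


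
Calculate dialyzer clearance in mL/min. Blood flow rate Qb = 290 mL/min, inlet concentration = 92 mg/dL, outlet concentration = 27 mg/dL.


K = Qb * (Cb_in - Cb_out) / Cb_in
K = 290 * (92 - 27) / 92
K = 204.9 mL/min


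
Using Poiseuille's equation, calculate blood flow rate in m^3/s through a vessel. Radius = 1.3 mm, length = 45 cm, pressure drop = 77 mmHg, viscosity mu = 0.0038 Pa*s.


Q = pi*r^4*dP / (8*mu*L)
r = 0.0013 m, L = 0.45 m
dP = 77 mmHg = 10265.794 Pa
Q = 6.7333e-06 m^3/s


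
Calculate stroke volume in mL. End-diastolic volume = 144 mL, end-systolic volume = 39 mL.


SV = EDV - ESV
SV = 144 - 39
SV = 105 mL


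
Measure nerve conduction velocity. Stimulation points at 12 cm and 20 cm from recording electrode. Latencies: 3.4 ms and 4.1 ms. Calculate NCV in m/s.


Distance = (20 - 12) / 100 = 0.08 m
dt = (4.1 - 3.4) / 1000 = 7.0000e-04 s
NCV = dist / dt = 114.3 m/s


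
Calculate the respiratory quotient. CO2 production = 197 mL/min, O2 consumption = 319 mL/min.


RQ = VCO2 / VO2
RQ = 197 / 319
RQ = 0.6176


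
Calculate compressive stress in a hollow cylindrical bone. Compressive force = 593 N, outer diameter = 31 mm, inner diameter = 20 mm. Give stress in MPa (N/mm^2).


A = pi*(r_o^2 - r_i^2)
r_o = 15.5 mm, r_i = 10 mm
A = 440.608 mm^2
sigma = F/A = 593 / 440.608
sigma = 1.346 MPa


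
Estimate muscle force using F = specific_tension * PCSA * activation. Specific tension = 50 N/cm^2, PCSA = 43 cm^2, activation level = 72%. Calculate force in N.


F = sigma * PCSA * activation
F = 50 * 43 * 0.72
F = 1548 N


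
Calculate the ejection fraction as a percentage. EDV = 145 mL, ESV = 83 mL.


SV = EDV - ESV = 145 - 83 = 62 mL
EF = SV/EDV * 100 = 62/145 * 100
EF = 42.76%


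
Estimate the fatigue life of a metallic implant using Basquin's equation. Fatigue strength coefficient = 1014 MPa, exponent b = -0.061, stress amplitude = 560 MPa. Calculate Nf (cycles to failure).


sigma_a = sigma_f' * (2Nf)^b
2Nf = (sigma_a/sigma_f')^(1/b)
2Nf = (560/1014)^(1/-0.061)
2Nf = 16867.394
Nf = 8434


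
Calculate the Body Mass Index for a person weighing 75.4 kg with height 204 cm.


BMI = weight / height^2
height = 204 cm = 2.04 m
BMI = 75.4 / 2.04^2
BMI = 18.12 kg/m^2


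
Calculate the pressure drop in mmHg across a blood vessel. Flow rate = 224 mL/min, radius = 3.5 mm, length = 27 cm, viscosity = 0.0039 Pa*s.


dP = 8*mu*L*Q / (pi*r^4)
Q = 224 mL/min = 3.73333e-06 m^3/s
dP = 66.7103 Pa = 66.7103 / 133.322 mmHg = 0.5004 mmHg


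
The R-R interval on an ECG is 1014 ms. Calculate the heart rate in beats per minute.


HR = 60 / RR_interval(s)
RR = 1014 ms = 1.014 s
HR = 60 / 1.014 = 59.17 bpm


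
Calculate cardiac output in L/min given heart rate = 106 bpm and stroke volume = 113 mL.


CO = HR * SV
CO = 106 * 113 / 1000
CO = 11.98 L/min


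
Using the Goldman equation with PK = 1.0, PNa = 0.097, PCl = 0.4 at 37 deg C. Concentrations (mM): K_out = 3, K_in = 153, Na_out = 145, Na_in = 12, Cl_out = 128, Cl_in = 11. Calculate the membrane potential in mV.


Vm = (RT/F)*ln((PK*Ko + PNa*Nao + PCl*Cli)/(PK*Ki + PNa*Nai + PCl*Clo))
Numer = 21.465, Denom = 205.364
Vm = -60.36 mV


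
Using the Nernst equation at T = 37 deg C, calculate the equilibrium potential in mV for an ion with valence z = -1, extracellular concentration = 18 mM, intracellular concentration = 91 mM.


E = (RT/(zF)) * ln(C_out/C_in)
T = 37 + 273.15 = 310.15 K
E = (8.314 * 310.15 / (-1 * 96485)) * ln(18/91)
E = 43.31 mV


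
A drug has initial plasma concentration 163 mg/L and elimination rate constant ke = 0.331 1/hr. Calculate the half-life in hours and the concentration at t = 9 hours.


t_half = ln(2) / ke = 0.693147 / 0.331 = 2.094 hr
C(t) = C0 * exp(-ke*t) = 163 * exp(-0.331*9)
C(9) = 8.288 mg/L


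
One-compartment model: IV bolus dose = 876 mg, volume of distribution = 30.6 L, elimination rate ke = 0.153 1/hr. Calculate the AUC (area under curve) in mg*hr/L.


C0 = Dose/Vd = 876/30.6 = 28.6275 mg/L
AUC = C0/ke = 28.6275/0.153
AUC = 187.1 mg*hr/L


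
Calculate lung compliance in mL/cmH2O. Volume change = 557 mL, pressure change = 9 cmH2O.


C = dV / dP
C = 557 / 9
C = 61.89 mL/cmH2O


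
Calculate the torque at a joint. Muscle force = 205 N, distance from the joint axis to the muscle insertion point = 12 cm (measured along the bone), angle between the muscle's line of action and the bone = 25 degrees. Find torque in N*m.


Torque = F * d * sin(theta)   (moment arm = d*sin(theta))
d = 12 cm = 0.12 m
Torque = 205 * 0.12 * sin(25)
Torque = 10.4 N*m


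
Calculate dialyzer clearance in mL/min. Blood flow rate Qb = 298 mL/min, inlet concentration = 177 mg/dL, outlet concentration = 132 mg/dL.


K = Qb * (Cb_in - Cb_out) / Cb_in
K = 298 * (177 - 132) / 177
K = 75.76 mL/min


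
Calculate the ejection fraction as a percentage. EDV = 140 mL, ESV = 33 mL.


SV = EDV - ESV = 140 - 33 = 107 mL
EF = SV/EDV * 100 = 107/140 * 100
EF = 76.43%


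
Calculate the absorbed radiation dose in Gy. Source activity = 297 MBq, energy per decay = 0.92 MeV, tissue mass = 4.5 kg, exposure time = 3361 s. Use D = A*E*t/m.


A = 297 MBq = 2.9700e+08 Bq
E = 0.92 MeV = 1.47384e-13 J
D = A*E*t/m = 2.9700e+08*1.47384e-13*3361/4.5
D = 0.03269 Gy


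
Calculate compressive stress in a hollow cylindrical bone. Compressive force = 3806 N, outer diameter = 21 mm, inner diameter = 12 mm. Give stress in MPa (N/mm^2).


A = pi*(r_o^2 - r_i^2)
r_o = 10.5 mm, r_i = 6 mm
A = 233.263 mm^2
sigma = F/A = 3806 / 233.263
sigma = 16.32 MPa


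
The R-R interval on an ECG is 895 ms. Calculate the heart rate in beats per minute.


HR = 60 / RR_interval(s)
RR = 895 ms = 0.895 s
HR = 60 / 0.895 = 67.04 bpm


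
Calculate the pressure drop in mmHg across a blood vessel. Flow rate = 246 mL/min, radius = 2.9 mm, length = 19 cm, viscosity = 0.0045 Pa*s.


dP = 8*mu*L*Q / (pi*r^4)
Q = 246 mL/min = 4.1e-06 m^3/s
dP = 126.211 Pa = 126.211 / 133.322 mmHg = 0.9467 mmHg


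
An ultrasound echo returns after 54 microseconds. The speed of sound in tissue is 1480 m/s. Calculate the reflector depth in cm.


depth = c * t / 2
t = 54 us = 5.4000e-05 s
depth = 1480 * 5.4000e-05 / 2
depth = 0.03996 m = 3.996 cm


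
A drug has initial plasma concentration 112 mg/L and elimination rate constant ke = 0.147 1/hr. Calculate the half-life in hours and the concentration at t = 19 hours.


t_half = ln(2) / ke = 0.693147 / 0.147 = 4.715 hr
C(t) = C0 * exp(-ke*t) = 112 * exp(-0.147*19)
C(19) = 6.859 mg/L


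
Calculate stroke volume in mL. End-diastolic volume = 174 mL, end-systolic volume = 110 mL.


SV = EDV - ESV
SV = 174 - 110
SV = 64 mL


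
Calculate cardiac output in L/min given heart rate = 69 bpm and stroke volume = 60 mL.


CO = HR * SV
CO = 69 * 60 / 1000
CO = 4.14 L/min


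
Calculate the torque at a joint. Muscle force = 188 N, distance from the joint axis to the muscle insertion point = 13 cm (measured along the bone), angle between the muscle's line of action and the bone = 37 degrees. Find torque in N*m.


Torque = F * d * sin(theta)   (moment arm = d*sin(theta))
d = 13 cm = 0.13 m
Torque = 188 * 0.13 * sin(37)
Torque = 14.71 N*m


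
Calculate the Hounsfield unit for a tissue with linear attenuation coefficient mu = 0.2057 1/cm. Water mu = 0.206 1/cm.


HU = ((mu_tissue - mu_water) / mu_water) * 1000
HU = ((0.2057 - 0.206) / 0.206) * 1000
HU = -1.456


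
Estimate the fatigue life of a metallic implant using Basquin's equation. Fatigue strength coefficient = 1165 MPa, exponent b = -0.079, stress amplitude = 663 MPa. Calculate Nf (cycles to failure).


sigma_a = sigma_f' * (2Nf)^b
2Nf = (sigma_a/sigma_f')^(1/b)
2Nf = (663/1165)^(1/-0.079)
2Nf = 1255.7151
Nf = 627.9


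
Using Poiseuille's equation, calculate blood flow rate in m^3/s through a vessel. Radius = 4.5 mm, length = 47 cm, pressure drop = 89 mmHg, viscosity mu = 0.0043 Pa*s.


Q = pi*r^4*dP / (8*mu*L)
r = 0.0045 m, L = 0.47 m
dP = 89 mmHg = 11865.658 Pa
Q = 9.4544e-04 m^3/s


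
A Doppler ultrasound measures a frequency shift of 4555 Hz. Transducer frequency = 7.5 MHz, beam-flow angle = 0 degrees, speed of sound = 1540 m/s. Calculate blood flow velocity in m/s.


v = fd * c / (2 * f0 * cos(theta))
v = 4555 * 1540 / (2 * 7.5000e+06 * cos(0))
v = 0.4676 m/s


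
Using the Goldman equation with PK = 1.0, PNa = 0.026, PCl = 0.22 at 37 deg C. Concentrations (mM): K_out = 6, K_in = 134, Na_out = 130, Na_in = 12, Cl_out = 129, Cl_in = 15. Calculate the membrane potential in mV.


Vm = (RT/F)*ln((PK*Ko + PNa*Nao + PCl*Cli)/(PK*Ki + PNa*Nai + PCl*Clo))
Numer = 12.68, Denom = 162.692
Vm = -68.2 mV


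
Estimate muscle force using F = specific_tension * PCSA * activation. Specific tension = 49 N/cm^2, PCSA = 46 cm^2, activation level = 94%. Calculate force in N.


F = sigma * PCSA * activation
F = 49 * 46 * 0.94
F = 2119 N


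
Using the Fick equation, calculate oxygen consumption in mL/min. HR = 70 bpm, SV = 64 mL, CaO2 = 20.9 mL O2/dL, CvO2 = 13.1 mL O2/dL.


CO = HR*SV = 70*64/1000 = 4.48 L/min
a-v O2 diff = 20.9 - 13.1 = 7.8 mL/dL
VO2 = CO * (CaO2-CvO2) * 10 dL/L
VO2 = 4.48 * 7.8 * 10
VO2 = 349.4 mL/min


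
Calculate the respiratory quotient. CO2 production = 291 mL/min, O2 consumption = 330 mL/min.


RQ = VCO2 / VO2
RQ = 291 / 330
RQ = 0.8818


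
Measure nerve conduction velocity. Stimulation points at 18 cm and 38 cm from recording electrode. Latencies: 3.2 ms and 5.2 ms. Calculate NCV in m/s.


Distance = (38 - 18) / 100 = 0.2 m
dt = (5.2 - 3.2) / 1000 = 0.002 s
NCV = dist / dt = 100 m/s


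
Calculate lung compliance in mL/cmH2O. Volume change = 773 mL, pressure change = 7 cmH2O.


C = dV / dP
C = 773 / 7
C = 110.4 mL/cmH2O


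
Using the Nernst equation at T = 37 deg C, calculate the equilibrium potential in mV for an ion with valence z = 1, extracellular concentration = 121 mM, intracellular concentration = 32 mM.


E = (RT/(zF)) * ln(C_out/C_in)
T = 37 + 273.15 = 310.15 K
E = (8.314 * 310.15 / (1 * 96485)) * ln(121/32)
E = 35.55 mV


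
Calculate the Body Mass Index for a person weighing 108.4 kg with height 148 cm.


BMI = weight / height^2
height = 148 cm = 1.48 m
BMI = 108.4 / 1.48^2
BMI = 49.49 kg/m^2


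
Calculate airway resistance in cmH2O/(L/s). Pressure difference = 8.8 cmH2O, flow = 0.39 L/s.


R = dP / flow
R = 8.8 / 0.39
R = 22.56 cmH2O/(L/s)


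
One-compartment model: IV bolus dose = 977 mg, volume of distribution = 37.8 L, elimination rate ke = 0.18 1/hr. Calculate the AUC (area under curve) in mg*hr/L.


C0 = Dose/Vd = 977/37.8 = 25.8466 mg/L
AUC = C0/ke = 25.8466/0.18
AUC = 143.6 mg*hr/L


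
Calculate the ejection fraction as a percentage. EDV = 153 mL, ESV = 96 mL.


SV = EDV - ESV = 153 - 96 = 57 mL
EF = SV/EDV * 100 = 57/153 * 100
EF = 37.25%


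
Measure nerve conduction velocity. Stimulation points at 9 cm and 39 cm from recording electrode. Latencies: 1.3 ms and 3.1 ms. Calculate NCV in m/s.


Distance = (39 - 9) / 100 = 0.3 m
dt = (3.1 - 1.3) / 1000 = 0.0018 s
NCV = dist / dt = 166.7 m/s


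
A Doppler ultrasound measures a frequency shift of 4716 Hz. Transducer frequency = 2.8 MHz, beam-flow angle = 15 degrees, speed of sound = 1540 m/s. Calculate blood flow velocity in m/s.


v = fd * c / (2 * f0 * cos(theta))
v = 4716 * 1540 / (2 * 2.8000e+06 * cos(15))
v = 1.343 m/s


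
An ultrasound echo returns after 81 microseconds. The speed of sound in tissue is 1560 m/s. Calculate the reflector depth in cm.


depth = c * t / 2
t = 81 us = 8.1000e-05 s
depth = 1560 * 8.1000e-05 / 2
depth = 0.06318 m = 6.318 cm


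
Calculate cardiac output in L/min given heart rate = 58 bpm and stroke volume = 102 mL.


CO = HR * SV
CO = 58 * 102 / 1000
CO = 5.916 L/min


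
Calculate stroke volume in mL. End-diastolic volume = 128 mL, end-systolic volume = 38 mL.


SV = EDV - ESV
SV = 128 - 38
SV = 90 mL


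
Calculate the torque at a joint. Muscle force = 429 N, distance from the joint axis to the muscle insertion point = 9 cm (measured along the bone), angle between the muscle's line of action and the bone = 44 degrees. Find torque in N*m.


Torque = F * d * sin(theta)   (moment arm = d*sin(theta))
d = 9 cm = 0.09 m
Torque = 429 * 0.09 * sin(44)
Torque = 26.82 N*m


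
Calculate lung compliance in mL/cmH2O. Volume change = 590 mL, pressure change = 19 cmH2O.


C = dV / dP
C = 590 / 19
C = 31.05 mL/cmH2O


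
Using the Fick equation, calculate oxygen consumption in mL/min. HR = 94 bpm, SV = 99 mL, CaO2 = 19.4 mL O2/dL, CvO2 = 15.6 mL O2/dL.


CO = HR*SV = 94*99/1000 = 9.306 L/min
a-v O2 diff = 19.4 - 15.6 = 3.8 mL/dL
VO2 = CO * (CaO2-CvO2) * 10 dL/L
VO2 = 9.306 * 3.8 * 10
VO2 = 353.6 mL/min


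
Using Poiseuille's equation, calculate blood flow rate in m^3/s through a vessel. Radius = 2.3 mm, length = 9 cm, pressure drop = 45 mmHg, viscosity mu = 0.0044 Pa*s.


Q = pi*r^4*dP / (8*mu*L)
r = 0.0023 m, L = 0.09 m
dP = 45 mmHg = 5999.49 Pa
Q = 1.6649e-04 m^3/s


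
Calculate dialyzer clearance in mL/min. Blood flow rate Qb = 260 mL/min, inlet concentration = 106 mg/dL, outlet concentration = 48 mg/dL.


K = Qb * (Cb_in - Cb_out) / Cb_in
K = 260 * (106 - 48) / 106
K = 142.3 mL/min


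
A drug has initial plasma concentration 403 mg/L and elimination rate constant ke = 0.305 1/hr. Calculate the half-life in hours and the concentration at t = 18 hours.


t_half = ln(2) / ke = 0.693147 / 0.305 = 2.273 hr
C(t) = C0 * exp(-ke*t) = 403 * exp(-0.305*18)
C(18) = 1.664 mg/L


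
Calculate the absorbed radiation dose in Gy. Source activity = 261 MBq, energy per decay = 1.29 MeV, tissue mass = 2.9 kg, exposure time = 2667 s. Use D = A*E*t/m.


A = 261 MBq = 2.6100e+08 Bq
E = 1.29 MeV = 2.06658e-13 J
D = A*E*t/m = 2.6100e+08*2.06658e-13*2667/2.9
D = 0.0496 Gy


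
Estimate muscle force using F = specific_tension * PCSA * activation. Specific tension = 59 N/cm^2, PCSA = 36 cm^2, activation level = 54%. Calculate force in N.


F = sigma * PCSA * activation
F = 59 * 36 * 0.54
F = 1147 N
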